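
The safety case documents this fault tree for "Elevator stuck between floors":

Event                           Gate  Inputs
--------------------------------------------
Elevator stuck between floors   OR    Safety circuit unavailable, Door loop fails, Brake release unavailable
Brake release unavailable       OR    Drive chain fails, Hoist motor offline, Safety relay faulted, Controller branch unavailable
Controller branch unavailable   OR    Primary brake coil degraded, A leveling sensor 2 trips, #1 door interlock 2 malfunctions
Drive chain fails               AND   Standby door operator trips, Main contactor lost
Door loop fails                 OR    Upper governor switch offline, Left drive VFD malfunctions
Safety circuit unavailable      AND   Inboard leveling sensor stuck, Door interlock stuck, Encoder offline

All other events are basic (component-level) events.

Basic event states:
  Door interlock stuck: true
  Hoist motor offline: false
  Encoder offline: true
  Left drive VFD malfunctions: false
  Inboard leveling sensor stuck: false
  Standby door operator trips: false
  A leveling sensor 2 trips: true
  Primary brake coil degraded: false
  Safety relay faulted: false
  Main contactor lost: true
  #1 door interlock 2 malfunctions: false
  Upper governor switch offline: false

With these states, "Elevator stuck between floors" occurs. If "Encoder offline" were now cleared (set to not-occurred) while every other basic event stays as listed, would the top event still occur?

Counterfactual: set "Encoder offline" to not occurred.
Safety circuit unavailable [AND]: Inboard leveling sensor stuck=not, Door interlock stuck=occurs, Encoder offline=not → not all inputs occur → does not occur.
Door loop fails [OR]: Upper governor switch offline=not, Left drive VFD malfunctions=not → no input occurs → does not occur.
Drive chain fails [AND]: Standby door operator trips=not, Main contactor lost=occurs → not all inputs occur → does not occur.
Controller branch unavailable [OR]: Primary brake coil degraded=not, A leveling sensor 2 trips=occurs, #1 door interlock 2 malfunctions=not → at least one input occurs → occurs.
Brake release unavailable [OR]: Drive chain fails=not, Hoist motor offline=not, Safety relay faulted=not, Controller branch unavailable=occurs → at least one input occurs → occurs.
Elevator stuck between floors [OR]: Safety circuit unavailable=not, Door loop fails=not, Brake release unavailable=occurs → at least one input occurs → occurs.

Yes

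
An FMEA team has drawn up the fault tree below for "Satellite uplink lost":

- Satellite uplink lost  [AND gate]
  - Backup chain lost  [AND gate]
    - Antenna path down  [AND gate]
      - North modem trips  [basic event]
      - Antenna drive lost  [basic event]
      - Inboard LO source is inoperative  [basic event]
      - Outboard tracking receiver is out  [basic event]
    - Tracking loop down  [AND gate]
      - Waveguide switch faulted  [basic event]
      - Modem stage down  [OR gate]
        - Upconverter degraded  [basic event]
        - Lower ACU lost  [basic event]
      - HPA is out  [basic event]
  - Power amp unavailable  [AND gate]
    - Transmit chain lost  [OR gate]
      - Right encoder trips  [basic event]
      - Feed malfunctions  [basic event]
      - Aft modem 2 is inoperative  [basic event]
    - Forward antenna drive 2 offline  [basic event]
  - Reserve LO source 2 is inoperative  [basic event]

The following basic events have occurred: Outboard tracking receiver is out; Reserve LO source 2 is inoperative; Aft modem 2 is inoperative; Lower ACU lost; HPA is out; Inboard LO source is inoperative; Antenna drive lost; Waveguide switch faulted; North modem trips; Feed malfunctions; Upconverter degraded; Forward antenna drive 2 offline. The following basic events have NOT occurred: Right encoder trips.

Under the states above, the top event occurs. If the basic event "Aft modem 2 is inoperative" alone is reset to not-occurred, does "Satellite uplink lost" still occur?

Yes

Counterfactual: set "Aft modem 2 is inoperative" to not occurred.
Antenna path down [AND]: North modem trips=occurs, Antenna drive lost=occurs, Inboard LO source is inoperative=occurs, Outboard tracking receiver is out=occurs → all inputs occur → occurs.
Modem stage down [OR]: Upconverter degraded=occurs, Lower ACU lost=occurs → at least one input occurs → occurs.
Tracking loop down [AND]: Waveguide switch faulted=occurs, Modem stage down=occurs, HPA is out=occurs → all inputs occur → occurs.
Backup chain lost [AND]: Antenna path down=occurs, Tracking loop down=occurs → all inputs occur → occurs.
Transmit chain lost [OR]: Right encoder trips=not, Feed malfunctions=occurs, Aft modem 2 is inoperative=not → at least one input occurs → occurs.
Power amp unavailable [AND]: Transmit chain lost=occurs, Forward antenna drive 2 offline=occurs → all inputs occur → occurs.
Satellite uplink lost [AND]: Backup chain lost=occurs, Power amp unavailable=occurs, Reserve LO source 2 is inoperative=occurs → all inputs occur → occurs.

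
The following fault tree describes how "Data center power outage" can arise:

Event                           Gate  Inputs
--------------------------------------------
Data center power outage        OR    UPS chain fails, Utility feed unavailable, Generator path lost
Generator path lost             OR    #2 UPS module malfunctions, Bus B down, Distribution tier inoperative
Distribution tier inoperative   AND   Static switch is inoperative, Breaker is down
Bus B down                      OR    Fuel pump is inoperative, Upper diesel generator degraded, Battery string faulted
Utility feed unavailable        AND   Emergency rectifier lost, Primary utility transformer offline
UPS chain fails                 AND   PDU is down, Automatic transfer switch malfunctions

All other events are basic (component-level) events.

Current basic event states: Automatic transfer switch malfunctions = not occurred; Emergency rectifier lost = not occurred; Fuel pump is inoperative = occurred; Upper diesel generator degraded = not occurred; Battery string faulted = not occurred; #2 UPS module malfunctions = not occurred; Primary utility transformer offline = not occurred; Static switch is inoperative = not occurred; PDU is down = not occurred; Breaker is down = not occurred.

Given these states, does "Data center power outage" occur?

Yes

UPS chain fails [AND]: PDU is down=not, Automatic transfer switch malfunctions=not → not all inputs occur → does not occur.
Utility feed unavailable [AND]: Emergency rectifier lost=not, Primary utility transformer offline=not → not all inputs occur → does not occur.
Bus B down [OR]: Fuel pump is inoperative=occurs, Upper diesel generator degraded=not, Battery string faulted=not → at least one input occurs → occurs.
Distribution tier inoperative [AND]: Static switch is inoperative=not, Breaker is down=not → not all inputs occur → does not occur.
Generator path lost [OR]: #2 UPS module malfunctions=not, Bus B down=occurs, Distribution tier inoperative=not → at least one input occurs → occurs.
Data center power outage [OR]: UPS chain fails=not, Utility feed unavailable=not, Generator path lost=occurs → at least one input occurs → occurs.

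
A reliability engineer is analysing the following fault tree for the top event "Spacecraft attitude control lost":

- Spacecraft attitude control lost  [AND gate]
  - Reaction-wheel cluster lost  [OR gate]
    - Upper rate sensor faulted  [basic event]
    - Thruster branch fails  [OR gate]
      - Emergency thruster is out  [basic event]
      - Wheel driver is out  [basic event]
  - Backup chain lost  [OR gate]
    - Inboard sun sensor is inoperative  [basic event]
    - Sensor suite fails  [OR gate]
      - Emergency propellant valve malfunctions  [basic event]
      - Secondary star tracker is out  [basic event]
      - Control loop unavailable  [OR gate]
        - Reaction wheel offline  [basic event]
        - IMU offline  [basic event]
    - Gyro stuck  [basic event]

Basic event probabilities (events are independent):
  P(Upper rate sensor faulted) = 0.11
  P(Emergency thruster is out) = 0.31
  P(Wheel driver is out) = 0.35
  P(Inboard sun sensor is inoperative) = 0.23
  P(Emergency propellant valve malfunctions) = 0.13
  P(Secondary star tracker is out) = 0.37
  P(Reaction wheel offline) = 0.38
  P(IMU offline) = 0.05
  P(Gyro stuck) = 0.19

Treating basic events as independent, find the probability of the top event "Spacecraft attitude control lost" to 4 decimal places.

P(Thruster branch fails) [OR] = 1 − (1−0.31) × (1−0.35) = 0.551500
P(Reaction-wheel cluster lost) [OR] = 1 − (1−0.11) × (1−0.551500) = 0.600835
P(Control loop unavailable) [OR] = 1 − (1−0.38) × (1−0.05) = 0.411000
P(Sensor suite fails) [OR] = 1 − (1−0.13) × (1−0.37) × (1−0.411000) = 0.677169
P(Backup chain lost) [OR] = 1 − (1−0.23) × (1−0.677169) × (1−0.19) = 0.798650
P(Spacecraft attitude control lost) [AND] = 0.600835 × 0.798650 = 0.479857
Rounded to 4 decimal places: P(Spacecraft attitude control lost) ≈ 0.4799.

0.4799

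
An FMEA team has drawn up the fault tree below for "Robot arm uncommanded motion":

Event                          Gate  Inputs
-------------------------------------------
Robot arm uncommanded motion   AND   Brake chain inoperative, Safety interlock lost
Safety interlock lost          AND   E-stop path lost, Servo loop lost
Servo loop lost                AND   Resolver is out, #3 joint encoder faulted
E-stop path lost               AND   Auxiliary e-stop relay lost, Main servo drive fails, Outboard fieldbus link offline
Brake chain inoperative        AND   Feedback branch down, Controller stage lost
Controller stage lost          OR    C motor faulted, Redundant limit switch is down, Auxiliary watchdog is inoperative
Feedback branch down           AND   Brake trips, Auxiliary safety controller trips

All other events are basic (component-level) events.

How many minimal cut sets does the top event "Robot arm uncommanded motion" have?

3

Feedback branch down [AND]: one cut set from each child combined → 1 × 1 = 1 cut set(s).
Controller stage lost [OR]: union of children's cut sets → 3 cut set(s).
Brake chain inoperative [AND]: one cut set from each child combined → 1 × 3 = 3 cut set(s).
E-stop path lost [AND]: one cut set from each child combined → 1 × 1 × 1 = 1 cut set(s).
Servo loop lost [AND]: one cut set from each child combined → 1 × 1 = 1 cut set(s).
Safety interlock lost [AND]: one cut set from each child combined → 1 × 1 = 1 cut set(s).
Robot arm uncommanded motion [AND]: one cut set from each child combined → 3 × 1 = 3 cut set(s).
Minimal cut sets: {#3 joint encoder faulted, Auxiliary e-stop relay lost, Auxiliary safety controller trips, Brake trips, C motor faulted, Main servo drive fails, Outboard fieldbus link offline, Resolver is out}; {#3 joint encoder faulted, Auxiliary e-stop relay lost, Auxiliary safety controller trips, Brake trips, Main servo drive fails, Outboard fieldbus link offline, Redundant limit switch is down, Resolver is out}; {#3 joint encoder faulted, Auxiliary e-stop relay lost, Auxiliary safety controller trips, Auxiliary watchdog is inoperative, Brake trips, Main servo drive fails, Outboard fieldbus link offline, Resolver is out}.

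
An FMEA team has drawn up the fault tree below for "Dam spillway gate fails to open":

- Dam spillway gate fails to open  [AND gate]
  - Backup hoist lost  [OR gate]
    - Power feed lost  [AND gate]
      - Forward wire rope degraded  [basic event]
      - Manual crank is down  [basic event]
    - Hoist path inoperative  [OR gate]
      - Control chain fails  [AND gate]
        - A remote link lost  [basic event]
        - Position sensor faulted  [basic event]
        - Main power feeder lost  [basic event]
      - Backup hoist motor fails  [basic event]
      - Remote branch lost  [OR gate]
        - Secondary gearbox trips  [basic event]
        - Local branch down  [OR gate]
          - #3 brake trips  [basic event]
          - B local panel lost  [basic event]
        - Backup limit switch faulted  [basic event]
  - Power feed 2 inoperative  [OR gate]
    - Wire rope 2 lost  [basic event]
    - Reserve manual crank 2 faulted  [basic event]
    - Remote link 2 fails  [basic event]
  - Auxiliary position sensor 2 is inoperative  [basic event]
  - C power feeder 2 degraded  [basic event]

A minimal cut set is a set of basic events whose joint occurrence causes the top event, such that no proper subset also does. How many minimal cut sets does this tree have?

Power feed lost [AND]: one cut set from each child combined → 1 × 1 = 1 cut set(s).
Control chain fails [AND]: one cut set from each child combined → 1 × 1 × 1 = 1 cut set(s).
Local branch down [OR]: union of children's cut sets → 2 cut set(s).
Remote branch lost [OR]: union of children's cut sets → 4 cut set(s).
Hoist path inoperative [OR]: union of children's cut sets → 6 cut set(s).
Backup hoist lost [OR]: union of children's cut sets → 7 cut set(s).
Power feed 2 inoperative [OR]: union of children's cut sets → 3 cut set(s).
Dam spillway gate fails to open [AND]: one cut set from each child combined → 7 × 3 × 1 × 1 = 21 cut set(s).

21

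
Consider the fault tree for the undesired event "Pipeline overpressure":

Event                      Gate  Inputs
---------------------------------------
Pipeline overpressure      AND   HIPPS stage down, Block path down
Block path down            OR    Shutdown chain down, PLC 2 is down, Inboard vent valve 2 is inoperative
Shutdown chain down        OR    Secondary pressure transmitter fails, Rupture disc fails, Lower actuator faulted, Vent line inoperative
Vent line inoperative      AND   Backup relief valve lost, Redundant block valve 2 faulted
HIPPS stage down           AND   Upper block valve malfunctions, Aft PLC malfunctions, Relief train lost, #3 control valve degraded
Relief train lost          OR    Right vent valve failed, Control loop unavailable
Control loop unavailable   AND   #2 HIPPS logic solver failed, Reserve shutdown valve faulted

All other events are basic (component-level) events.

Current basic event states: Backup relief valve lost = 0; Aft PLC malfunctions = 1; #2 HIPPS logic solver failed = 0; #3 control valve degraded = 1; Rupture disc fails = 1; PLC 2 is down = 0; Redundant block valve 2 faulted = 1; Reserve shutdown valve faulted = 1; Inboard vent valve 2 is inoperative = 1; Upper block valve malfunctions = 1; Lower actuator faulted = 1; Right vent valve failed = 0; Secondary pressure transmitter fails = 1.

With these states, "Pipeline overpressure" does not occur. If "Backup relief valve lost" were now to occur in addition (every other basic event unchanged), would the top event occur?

Counterfactual: set "Backup relief valve lost" to occurred.
Control loop unavailable [AND]: #2 HIPPS logic solver failed=not, Reserve shutdown valve faulted=occurs → not all inputs occur → does not occur.
Relief train lost [OR]: Right vent valve failed=not, Control loop unavailable=not → no input occurs → does not occur.
HIPPS stage down [AND]: Upper block valve malfunctions=occurs, Aft PLC malfunctions=occurs, Relief train lost=not, #3 control valve degraded=occurs → not all inputs occur → does not occur.
Vent line inoperative [AND]: Backup relief valve lost=occurs, Redundant block valve 2 faulted=occurs → all inputs occur → occurs.
Shutdown chain down [OR]: Secondary pressure transmitter fails=occurs, Rupture disc fails=occurs, Lower actuator faulted=occurs, Vent line inoperative=occurs → at least one input occurs → occurs.
Block path down [OR]: Shutdown chain down=occurs, PLC 2 is down=not, Inboard vent valve 2 is inoperative=occurs → at least one input occurs → occurs.
Pipeline overpressure [AND]: HIPPS stage down=not, Block path down=occurs → not all inputs occur → does not occur.

No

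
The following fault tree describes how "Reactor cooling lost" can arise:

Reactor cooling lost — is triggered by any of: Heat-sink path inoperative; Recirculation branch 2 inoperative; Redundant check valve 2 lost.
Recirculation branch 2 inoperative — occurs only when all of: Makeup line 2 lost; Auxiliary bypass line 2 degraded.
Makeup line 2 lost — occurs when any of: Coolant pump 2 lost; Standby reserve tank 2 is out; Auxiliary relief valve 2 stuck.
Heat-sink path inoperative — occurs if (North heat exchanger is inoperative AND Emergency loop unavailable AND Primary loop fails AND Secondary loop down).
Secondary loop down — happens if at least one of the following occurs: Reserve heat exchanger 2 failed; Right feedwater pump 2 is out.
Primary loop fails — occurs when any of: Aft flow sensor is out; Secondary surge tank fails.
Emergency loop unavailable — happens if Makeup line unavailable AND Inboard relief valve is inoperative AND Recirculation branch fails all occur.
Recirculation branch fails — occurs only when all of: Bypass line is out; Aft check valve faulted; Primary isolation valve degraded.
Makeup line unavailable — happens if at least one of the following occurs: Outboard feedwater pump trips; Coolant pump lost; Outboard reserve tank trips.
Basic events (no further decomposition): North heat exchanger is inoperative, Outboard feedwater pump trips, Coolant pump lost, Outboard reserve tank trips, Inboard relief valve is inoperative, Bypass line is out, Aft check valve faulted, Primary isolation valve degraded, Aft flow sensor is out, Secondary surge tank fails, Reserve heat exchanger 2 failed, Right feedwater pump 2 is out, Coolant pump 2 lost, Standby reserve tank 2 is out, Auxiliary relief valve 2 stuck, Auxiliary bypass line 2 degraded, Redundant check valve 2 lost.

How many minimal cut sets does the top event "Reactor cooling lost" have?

16

Makeup line unavailable [OR]: union of children's cut sets → 3 cut set(s).
Recirculation branch fails [AND]: one cut set from each child combined → 1 × 1 × 1 = 1 cut set(s).
Emergency loop unavailable [AND]: one cut set from each child combined → 3 × 1 × 1 = 3 cut set(s).
Primary loop fails [OR]: union of children's cut sets → 2 cut set(s).
Secondary loop down [OR]: union of children's cut sets → 2 cut set(s).
Heat-sink path inoperative [AND]: one cut set from each child combined → 1 × 3 × 2 × 2 = 12 cut set(s).
Makeup line 2 lost [OR]: union of children's cut sets → 3 cut set(s).
Recirculation branch 2 inoperative [AND]: one cut set from each child combined → 3 × 1 = 3 cut set(s).
Reactor cooling lost [OR]: union of children's cut sets → 16 cut set(s).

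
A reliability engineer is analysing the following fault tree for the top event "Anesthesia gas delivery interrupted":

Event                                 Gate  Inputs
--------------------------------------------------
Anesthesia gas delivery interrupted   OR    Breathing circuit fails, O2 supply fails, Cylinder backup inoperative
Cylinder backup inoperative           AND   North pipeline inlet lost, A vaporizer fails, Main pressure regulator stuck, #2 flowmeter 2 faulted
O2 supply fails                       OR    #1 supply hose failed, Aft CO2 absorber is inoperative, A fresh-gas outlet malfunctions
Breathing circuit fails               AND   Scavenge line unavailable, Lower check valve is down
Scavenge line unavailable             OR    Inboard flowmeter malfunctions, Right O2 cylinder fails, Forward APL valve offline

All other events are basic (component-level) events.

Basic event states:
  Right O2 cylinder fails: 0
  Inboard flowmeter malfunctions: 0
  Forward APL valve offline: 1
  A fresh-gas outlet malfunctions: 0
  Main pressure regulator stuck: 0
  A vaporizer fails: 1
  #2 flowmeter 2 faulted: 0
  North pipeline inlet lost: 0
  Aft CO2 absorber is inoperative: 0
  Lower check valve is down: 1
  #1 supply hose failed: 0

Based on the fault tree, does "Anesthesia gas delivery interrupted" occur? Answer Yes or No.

Scavenge line unavailable [OR]: Inboard flowmeter malfunctions=not, Right O2 cylinder fails=not, Forward APL valve offline=occurs → at least one input occurs → occurs.
Breathing circuit fails [AND]: Scavenge line unavailable=occurs, Lower check valve is down=occurs → all inputs occur → occurs.
O2 supply fails [OR]: #1 supply hose failed=not, Aft CO2 absorber is inoperative=not, A fresh-gas outlet malfunctions=not → no input occurs → does not occur.
Cylinder backup inoperative [AND]: North pipeline inlet lost=not, A vaporizer fails=occurs, Main pressure regulator stuck=not, #2 flowmeter 2 faulted=not → not all inputs occur → does not occur.
Anesthesia gas delivery interrupted [OR]: Breathing circuit fails=occurs, O2 supply fails=not, Cylinder backup inoperative=not → at least one input occurs → occurs.

Yes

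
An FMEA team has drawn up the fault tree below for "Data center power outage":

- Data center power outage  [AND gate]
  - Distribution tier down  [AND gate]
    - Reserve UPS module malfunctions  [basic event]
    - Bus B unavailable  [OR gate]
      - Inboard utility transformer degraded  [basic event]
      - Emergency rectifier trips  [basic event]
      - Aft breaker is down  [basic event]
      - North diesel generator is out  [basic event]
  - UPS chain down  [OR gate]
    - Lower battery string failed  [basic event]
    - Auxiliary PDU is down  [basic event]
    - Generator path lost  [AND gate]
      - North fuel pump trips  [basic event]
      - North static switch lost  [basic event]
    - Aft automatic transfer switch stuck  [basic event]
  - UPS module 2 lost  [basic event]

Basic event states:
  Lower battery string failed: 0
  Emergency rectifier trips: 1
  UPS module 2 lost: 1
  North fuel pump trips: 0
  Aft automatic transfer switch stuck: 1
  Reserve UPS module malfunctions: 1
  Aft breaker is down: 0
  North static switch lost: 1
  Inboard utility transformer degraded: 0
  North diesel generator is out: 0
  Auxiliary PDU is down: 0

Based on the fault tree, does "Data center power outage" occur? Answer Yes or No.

Bus B unavailable [OR]: Inboard utility transformer degraded=not, Emergency rectifier trips=occurs, Aft breaker is down=not, North diesel generator is out=not → at least one input occurs → occurs.
Distribution tier down [AND]: Reserve UPS module malfunctions=occurs, Bus B unavailable=occurs → all inputs occur → occurs.
Generator path lost [AND]: North fuel pump trips=not, North static switch lost=occurs → not all inputs occur → does not occur.
UPS chain down [OR]: Lower battery string failed=not, Auxiliary PDU is down=not, Generator path lost=not, Aft automatic transfer switch stuck=occurs → at least one input occurs → occurs.
Data center power outage [AND]: Distribution tier down=occurs, UPS chain down=occurs, UPS module 2 lost=occurs → all inputs occur → occurs.

Yes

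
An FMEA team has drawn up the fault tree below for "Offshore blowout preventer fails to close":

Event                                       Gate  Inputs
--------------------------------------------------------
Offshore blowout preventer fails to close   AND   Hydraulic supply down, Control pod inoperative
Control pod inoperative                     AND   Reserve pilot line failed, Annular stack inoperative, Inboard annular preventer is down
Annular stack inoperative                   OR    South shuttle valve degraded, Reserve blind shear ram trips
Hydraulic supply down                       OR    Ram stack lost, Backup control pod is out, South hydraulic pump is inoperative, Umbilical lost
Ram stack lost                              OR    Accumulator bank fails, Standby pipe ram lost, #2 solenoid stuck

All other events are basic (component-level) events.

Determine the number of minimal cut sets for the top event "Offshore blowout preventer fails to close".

Ram stack lost [OR]: union of children's cut sets → 3 cut set(s).
Hydraulic supply down [OR]: union of children's cut sets → 6 cut set(s).
Annular stack inoperative [OR]: union of children's cut sets → 2 cut set(s).
Control pod inoperative [AND]: one cut set from each child combined → 1 × 2 × 1 = 2 cut set(s).
Offshore blowout preventer fails to close [AND]: one cut set from each child combined → 6 × 2 = 12 cut set(s).

12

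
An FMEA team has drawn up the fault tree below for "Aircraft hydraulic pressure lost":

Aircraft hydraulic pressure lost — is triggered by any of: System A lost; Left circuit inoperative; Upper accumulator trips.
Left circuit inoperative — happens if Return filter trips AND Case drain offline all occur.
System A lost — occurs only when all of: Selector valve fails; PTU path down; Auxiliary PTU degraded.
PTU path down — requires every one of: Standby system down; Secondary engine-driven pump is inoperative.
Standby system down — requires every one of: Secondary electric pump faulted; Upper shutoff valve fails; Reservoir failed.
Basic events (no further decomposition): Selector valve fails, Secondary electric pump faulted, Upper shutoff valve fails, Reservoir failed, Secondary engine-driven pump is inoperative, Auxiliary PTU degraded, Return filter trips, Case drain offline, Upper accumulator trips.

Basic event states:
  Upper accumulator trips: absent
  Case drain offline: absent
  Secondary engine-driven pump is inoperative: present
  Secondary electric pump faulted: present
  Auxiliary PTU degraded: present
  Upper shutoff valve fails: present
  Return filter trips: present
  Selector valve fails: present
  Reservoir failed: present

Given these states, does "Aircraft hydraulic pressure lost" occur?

Standby system down [AND]: Secondary electric pump faulted=occurs, Upper shutoff valve fails=occurs, Reservoir failed=occurs → all inputs occur → occurs.
PTU path down [AND]: Standby system down=occurs, Secondary engine-driven pump is inoperative=occurs → all inputs occur → occurs.
System A lost [AND]: Selector valve fails=occurs, PTU path down=occurs, Auxiliary PTU degraded=occurs → all inputs occur → occurs.
Left circuit inoperative [AND]: Return filter trips=occurs, Case drain offline=not → not all inputs occur → does not occur.
Aircraft hydraulic pressure lost [OR]: System A lost=occurs, Left circuit inoperative=not, Upper accumulator trips=not → at least one input occurs → occurs.

Yes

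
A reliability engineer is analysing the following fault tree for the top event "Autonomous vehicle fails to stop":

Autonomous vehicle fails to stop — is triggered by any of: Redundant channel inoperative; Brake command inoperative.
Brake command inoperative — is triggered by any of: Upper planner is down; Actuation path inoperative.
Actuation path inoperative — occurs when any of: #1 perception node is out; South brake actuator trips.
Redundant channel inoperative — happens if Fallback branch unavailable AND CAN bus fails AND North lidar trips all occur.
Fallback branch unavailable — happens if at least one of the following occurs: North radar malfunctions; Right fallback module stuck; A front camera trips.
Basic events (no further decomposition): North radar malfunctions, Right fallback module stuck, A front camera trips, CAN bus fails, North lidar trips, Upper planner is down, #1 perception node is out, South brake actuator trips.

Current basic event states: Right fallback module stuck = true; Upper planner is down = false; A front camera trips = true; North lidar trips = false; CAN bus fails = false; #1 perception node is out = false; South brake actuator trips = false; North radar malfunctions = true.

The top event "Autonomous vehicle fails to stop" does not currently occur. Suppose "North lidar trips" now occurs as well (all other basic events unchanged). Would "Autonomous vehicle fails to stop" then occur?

Counterfactual: set "North lidar trips" to occurred.
Fallback branch unavailable [OR]: North radar malfunctions=occurs, Right fallback module stuck=occurs, A front camera trips=occurs → at least one input occurs → occurs.
Redundant channel inoperative [AND]: Fallback branch unavailable=occurs, CAN bus fails=not, North lidar trips=occurs → not all inputs occur → does not occur.
Actuation path inoperative [OR]: #1 perception node is out=not, South brake actuator trips=not → no input occurs → does not occur.
Brake command inoperative [OR]: Upper planner is down=not, Actuation path inoperative=not → no input occurs → does not occur.
Autonomous vehicle fails to stop [OR]: Redundant channel inoperative=not, Brake command inoperative=not → no input occurs → does not occur.

No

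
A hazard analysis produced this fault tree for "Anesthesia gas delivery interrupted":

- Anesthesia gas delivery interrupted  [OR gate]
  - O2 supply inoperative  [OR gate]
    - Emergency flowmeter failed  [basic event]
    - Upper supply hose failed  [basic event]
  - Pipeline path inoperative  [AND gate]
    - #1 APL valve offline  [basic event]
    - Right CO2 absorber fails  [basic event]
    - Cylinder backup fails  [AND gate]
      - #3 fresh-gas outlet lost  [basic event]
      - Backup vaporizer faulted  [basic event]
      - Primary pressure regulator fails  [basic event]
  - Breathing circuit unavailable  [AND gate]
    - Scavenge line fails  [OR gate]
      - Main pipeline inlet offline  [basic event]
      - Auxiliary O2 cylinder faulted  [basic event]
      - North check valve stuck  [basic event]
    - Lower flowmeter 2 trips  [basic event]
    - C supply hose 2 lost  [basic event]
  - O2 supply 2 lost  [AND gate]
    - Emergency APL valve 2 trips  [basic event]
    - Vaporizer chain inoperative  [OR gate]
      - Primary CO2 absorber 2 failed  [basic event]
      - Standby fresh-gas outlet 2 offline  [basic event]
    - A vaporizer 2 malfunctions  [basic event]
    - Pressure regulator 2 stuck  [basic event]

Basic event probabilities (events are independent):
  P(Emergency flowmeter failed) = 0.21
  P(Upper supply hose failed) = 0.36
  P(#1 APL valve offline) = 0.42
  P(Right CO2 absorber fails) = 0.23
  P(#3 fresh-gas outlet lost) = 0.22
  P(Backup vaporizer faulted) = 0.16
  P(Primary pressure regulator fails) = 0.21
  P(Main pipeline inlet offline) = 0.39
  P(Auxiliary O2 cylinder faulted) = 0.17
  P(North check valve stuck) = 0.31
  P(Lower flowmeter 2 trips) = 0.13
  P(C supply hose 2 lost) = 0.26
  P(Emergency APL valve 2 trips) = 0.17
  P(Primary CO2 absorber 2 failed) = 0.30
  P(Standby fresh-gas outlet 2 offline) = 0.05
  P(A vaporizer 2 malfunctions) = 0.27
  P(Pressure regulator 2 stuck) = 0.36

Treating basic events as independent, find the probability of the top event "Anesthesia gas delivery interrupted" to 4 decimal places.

0.5086

P(O2 supply inoperative) [OR] = 1 − (1−0.21) × (1−0.36) = 0.494400
P(Cylinder backup fails) [AND] = 0.22 × 0.16 × 0.21 = 0.007392
P(Pipeline path inoperative) [AND] = 0.42 × 0.23 × 0.007392 = 0.000714
P(Scavenge line fails) [OR] = 1 − (1−0.39) × (1−0.17) × (1−0.31) = 0.650653
P(Breathing circuit unavailable) [AND] = 0.650653 × 0.13 × 0.26 = 0.021992
P(Vaporizer chain inoperative) [OR] = 1 − (1−0.30) × (1−0.05) = 0.335000
P(O2 supply 2 lost) [AND] = 0.17 × 0.335000 × 0.27 × 0.36 = 0.005536
P(Anesthesia gas delivery interrupted) [OR] = 1 − (1−0.494400) × (1−0.000714) × (1−0.021992) × (1−0.005536) = 0.508608
Rounded to 4 decimal places: P(Anesthesia gas delivery interrupted) ≈ 0.5086.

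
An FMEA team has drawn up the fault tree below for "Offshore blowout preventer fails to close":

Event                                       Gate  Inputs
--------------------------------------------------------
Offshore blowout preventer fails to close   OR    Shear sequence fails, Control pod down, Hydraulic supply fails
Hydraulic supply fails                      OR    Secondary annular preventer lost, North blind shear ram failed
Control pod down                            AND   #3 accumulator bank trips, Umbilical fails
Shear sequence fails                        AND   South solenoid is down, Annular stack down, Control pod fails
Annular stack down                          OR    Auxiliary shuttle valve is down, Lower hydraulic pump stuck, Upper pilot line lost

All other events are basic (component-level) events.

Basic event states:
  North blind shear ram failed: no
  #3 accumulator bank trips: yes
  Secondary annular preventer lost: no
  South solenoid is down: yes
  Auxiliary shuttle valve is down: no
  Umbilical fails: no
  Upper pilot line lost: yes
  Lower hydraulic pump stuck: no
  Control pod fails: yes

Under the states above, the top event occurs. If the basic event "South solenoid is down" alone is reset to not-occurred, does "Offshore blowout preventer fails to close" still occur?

Counterfactual: set "South solenoid is down" to not occurred.
Annular stack down [OR]: Auxiliary shuttle valve is down=not, Lower hydraulic pump stuck=not, Upper pilot line lost=occurs → at least one input occurs → occurs.
Shear sequence fails [AND]: South solenoid is down=not, Annular stack down=occurs, Control pod fails=occurs → not all inputs occur → does not occur.
Control pod down [AND]: #3 accumulator bank trips=occurs, Umbilical fails=not → not all inputs occur → does not occur.
Hydraulic supply fails [OR]: Secondary annular preventer lost=not, North blind shear ram failed=not → no input occurs → does not occur.
Offshore blowout preventer fails to close [OR]: Shear sequence fails=not, Control pod down=not, Hydraulic supply fails=not → no input occurs → does not occur.

No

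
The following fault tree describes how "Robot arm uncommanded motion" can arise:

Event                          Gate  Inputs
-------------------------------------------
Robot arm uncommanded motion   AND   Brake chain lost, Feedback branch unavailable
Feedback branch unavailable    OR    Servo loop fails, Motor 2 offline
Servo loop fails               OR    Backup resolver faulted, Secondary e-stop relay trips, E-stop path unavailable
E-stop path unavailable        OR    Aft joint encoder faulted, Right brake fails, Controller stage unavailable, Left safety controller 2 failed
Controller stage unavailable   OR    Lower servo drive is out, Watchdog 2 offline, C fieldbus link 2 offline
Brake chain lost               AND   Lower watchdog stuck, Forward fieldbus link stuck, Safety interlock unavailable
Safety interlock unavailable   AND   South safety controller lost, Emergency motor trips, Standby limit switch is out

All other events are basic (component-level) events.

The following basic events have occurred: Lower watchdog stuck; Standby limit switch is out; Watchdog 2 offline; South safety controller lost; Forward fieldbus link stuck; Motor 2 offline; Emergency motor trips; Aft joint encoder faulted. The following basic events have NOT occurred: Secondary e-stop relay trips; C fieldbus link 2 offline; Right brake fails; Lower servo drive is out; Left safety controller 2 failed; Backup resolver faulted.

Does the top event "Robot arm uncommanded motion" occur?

Yes

Safety interlock unavailable [AND]: South safety controller lost=occurs, Emergency motor trips=occurs, Standby limit switch is out=occurs → all inputs occur → occurs.
Brake chain lost [AND]: Lower watchdog stuck=occurs, Forward fieldbus link stuck=occurs, Safety interlock unavailable=occurs → all inputs occur → occurs.
Controller stage unavailable [OR]: Lower servo drive is out=not, Watchdog 2 offline=occurs, C fieldbus link 2 offline=not → at least one input occurs → occurs.
E-stop path unavailable [OR]: Aft joint encoder faulted=occurs, Right brake fails=not, Controller stage unavailable=occurs, Left safety controller 2 failed=not → at least one input occurs → occurs.
Servo loop fails [OR]: Backup resolver faulted=not, Secondary e-stop relay trips=not, E-stop path unavailable=occurs → at least one input occurs → occurs.
Feedback branch unavailable [OR]: Servo loop fails=occurs, Motor 2 offline=occurs → at least one input occurs → occurs.
Robot arm uncommanded motion [AND]: Brake chain lost=occurs, Feedback branch unavailable=occurs → all inputs occur → occurs.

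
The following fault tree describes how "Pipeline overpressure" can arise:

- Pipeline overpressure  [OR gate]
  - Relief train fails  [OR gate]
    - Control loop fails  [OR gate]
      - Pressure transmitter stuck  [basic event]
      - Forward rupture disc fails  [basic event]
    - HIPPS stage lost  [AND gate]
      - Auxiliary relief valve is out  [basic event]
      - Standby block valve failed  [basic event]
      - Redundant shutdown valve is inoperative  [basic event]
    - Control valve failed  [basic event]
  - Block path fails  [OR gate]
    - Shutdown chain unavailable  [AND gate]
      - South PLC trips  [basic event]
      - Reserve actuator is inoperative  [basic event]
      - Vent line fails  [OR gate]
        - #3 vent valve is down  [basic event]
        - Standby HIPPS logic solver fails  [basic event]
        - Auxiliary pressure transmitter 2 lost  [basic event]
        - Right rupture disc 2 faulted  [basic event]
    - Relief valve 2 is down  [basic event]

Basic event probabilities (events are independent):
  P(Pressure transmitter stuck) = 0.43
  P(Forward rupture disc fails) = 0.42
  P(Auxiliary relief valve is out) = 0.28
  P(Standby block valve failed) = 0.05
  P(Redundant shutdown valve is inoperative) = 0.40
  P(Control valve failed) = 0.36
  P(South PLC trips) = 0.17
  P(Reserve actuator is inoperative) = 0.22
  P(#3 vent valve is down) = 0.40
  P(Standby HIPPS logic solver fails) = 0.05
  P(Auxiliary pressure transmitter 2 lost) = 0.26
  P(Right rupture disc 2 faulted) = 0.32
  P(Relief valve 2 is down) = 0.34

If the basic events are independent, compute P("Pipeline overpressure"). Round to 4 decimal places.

0.8648

P(Control loop fails) [OR] = 1 − (1−0.43) × (1−0.42) = 0.669400
P(HIPPS stage lost) [AND] = 0.28 × 0.05 × 0.40 = 0.005600
P(Relief train fails) [OR] = 1 − (1−0.669400) × (1−0.005600) × (1−0.36) = 0.789601
P(Vent line fails) [OR] = 1 − (1−0.40) × (1−0.05) × (1−0.26) × (1−0.32) = 0.713176
P(Shutdown chain unavailable) [AND] = 0.17 × 0.22 × 0.713176 = 0.026673
P(Block path fails) [OR] = 1 − (1−0.026673) × (1−0.34) = 0.357604
P(Pipeline overpressure) [OR] = 1 − (1−0.789601) × (1−0.357604) = 0.864841
Rounded to 4 decimal places: P(Pipeline overpressure) ≈ 0.8648.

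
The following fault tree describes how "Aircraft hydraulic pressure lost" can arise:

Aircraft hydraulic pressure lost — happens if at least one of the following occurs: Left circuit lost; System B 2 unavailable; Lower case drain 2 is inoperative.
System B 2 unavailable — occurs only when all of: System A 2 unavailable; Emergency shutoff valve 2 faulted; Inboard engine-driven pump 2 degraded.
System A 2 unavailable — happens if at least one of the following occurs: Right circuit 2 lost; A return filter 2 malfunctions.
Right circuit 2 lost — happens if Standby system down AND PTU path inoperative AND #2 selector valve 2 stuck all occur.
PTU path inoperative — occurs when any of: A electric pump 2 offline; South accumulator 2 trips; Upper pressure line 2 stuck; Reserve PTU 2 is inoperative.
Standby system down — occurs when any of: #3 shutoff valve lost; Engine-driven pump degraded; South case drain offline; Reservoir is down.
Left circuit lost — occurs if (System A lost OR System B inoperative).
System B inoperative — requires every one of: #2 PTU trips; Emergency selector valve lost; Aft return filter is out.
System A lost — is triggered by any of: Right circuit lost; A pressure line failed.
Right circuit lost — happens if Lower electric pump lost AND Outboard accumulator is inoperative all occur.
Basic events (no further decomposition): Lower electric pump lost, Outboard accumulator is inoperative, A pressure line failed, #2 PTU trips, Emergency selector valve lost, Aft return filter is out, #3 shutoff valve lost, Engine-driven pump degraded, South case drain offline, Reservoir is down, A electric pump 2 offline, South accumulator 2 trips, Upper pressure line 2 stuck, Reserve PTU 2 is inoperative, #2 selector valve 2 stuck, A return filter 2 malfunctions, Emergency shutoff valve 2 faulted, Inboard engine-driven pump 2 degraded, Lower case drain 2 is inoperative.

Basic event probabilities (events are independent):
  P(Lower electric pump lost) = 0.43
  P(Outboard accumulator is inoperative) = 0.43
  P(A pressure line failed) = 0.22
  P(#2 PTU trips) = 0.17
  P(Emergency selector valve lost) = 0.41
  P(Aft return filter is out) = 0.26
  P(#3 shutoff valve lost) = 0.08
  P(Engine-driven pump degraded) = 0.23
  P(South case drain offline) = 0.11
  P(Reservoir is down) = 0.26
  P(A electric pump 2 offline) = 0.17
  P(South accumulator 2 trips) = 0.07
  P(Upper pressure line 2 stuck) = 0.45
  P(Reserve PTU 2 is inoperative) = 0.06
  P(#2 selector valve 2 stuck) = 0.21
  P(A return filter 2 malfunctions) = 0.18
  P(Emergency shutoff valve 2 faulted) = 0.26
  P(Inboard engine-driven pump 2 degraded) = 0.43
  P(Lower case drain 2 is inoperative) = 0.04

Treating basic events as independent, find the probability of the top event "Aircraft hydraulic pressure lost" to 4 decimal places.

0.4165

P(Right circuit lost) [AND] = 0.43 × 0.43 = 0.184900
P(System A lost) [OR] = 1 − (1−0.184900) × (1−0.22) = 0.364222
P(System B inoperative) [AND] = 0.17 × 0.41 × 0.26 = 0.018122
P(Left circuit lost) [OR] = 1 − (1−0.364222) × (1−0.018122) = 0.375744
P(Standby system down) [OR] = 1 − (1−0.08) × (1−0.23) × (1−0.11) × (1−0.26) = 0.533448
P(PTU path inoperative) [OR] = 1 − (1−0.17) × (1−0.07) × (1−0.45) × (1−0.06) = 0.600928
P(Right circuit 2 lost) [AND] = 0.533448 × 0.600928 × 0.21 = 0.067318
P(System A 2 unavailable) [OR] = 1 − (1−0.067318) × (1−0.18) = 0.235201
P(System B 2 unavailable) [AND] = 0.235201 × 0.26 × 0.43 = 0.026295
P(Aircraft hydraulic pressure lost) [OR] = 1 − (1−0.375744) × (1−0.026295) × (1−0.04) = 0.416472
Rounded to 4 decimal places: P(Aircraft hydraulic pressure lost) ≈ 0.4165.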